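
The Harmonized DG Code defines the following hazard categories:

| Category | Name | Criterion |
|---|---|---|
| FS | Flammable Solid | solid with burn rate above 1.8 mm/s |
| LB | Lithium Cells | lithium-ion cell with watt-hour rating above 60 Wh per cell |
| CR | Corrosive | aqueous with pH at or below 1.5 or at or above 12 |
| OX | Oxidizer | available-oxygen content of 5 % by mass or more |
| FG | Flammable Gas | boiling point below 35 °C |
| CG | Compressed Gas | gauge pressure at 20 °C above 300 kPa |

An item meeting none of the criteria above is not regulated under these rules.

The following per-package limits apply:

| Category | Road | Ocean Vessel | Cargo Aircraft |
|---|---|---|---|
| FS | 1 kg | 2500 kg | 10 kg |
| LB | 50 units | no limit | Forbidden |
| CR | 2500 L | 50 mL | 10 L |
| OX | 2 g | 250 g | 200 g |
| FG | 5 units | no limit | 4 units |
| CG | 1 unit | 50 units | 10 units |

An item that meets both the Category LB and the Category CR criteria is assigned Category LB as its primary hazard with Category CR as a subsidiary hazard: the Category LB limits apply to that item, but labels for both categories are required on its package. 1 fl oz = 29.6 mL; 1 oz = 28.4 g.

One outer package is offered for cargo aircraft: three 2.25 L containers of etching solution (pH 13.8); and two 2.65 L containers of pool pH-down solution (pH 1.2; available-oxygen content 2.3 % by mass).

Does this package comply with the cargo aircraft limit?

pH 13.8 meets the Category CR criterion (Corrosive), so the etching solution is Category CR.
Pool pH-down solution: pH 1.2 ≤ 1.5 → Category CR (Corrosive).
Total Category CR: (three 2.25 L containers = 6.75 L) + (two 2.65 L containers = 5.3 L) = 12.05 L.
12.05 L exceeds the cargo aircraft limit of 10 L for Category CR.

No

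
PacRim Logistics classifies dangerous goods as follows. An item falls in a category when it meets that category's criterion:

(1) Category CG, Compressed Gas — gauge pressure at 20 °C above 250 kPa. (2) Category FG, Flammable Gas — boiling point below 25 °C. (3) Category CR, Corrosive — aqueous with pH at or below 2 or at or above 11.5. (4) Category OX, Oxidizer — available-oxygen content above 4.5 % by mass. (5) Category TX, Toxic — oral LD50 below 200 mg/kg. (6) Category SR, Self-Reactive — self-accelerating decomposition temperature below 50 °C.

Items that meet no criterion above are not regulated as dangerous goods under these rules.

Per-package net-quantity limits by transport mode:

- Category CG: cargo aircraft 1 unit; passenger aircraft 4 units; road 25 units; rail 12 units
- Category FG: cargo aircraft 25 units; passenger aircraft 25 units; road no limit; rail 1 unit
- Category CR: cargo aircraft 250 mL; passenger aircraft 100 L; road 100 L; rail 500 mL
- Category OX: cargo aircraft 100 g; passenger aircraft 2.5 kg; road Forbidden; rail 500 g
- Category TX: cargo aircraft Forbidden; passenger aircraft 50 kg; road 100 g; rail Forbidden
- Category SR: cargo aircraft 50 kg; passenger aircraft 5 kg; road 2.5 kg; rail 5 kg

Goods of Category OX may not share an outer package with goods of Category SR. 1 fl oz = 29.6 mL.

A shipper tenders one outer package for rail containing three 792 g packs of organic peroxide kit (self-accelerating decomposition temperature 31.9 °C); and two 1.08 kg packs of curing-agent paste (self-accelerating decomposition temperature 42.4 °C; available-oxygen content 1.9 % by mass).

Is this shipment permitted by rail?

Yes

Self-accelerating decomposition temperature 31.9 °C meets the Category SR criterion (Self-Reactive), so the organic peroxide kit is Category SR.
The curing-agent paste has self-accelerating decomposition temperature 42.4 °C, which is < 50 °C, so it is Category SR (Self-Reactive).
Category SR net quantity: (three 792 g packs = 2.376 kg) + (two 1.08 kg packs = 2.16 kg) = 4.536 kg.
4.536 kg is within the rail limit of 5 kg for Category SR.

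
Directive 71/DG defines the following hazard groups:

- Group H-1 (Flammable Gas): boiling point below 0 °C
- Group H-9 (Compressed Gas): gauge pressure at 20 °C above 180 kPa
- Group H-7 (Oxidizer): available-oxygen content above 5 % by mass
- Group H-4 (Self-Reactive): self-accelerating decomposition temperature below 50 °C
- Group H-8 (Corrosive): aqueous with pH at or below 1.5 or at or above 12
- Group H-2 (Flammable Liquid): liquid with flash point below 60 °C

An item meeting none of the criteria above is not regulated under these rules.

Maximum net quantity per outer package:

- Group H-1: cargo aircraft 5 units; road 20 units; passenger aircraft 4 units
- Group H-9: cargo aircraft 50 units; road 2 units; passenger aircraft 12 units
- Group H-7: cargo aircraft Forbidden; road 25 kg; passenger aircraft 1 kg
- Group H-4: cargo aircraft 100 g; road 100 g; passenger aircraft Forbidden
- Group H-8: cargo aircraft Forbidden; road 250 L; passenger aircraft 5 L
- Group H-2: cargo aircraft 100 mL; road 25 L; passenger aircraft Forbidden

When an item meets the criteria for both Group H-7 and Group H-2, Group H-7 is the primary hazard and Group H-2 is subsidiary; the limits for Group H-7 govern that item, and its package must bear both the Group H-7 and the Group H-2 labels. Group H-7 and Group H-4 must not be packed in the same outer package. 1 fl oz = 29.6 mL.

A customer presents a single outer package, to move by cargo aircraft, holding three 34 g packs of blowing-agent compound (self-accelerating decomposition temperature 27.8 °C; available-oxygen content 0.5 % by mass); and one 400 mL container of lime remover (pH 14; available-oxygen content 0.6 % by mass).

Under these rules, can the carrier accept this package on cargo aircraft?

Blowing-agent compound: self-accelerating decomposition temperature 27.8 °C < 50 °C → Group H-4 (Self-Reactive).
pH 14 meets the Group H-8 criterion (Corrosive), so the lime remover is Group H-8.
Group H-8 quantity: 400 mL.
Group H-8 is Forbidden by cargo aircraft.
Group H-4 quantity: three 34 g packs = 102 g.
102 g exceeds the cargo aircraft limit of 100 g for Group H-4.
The segregation rule (Group H-7 with Group H-4) does not apply to Group H-8 with Group H-4.

No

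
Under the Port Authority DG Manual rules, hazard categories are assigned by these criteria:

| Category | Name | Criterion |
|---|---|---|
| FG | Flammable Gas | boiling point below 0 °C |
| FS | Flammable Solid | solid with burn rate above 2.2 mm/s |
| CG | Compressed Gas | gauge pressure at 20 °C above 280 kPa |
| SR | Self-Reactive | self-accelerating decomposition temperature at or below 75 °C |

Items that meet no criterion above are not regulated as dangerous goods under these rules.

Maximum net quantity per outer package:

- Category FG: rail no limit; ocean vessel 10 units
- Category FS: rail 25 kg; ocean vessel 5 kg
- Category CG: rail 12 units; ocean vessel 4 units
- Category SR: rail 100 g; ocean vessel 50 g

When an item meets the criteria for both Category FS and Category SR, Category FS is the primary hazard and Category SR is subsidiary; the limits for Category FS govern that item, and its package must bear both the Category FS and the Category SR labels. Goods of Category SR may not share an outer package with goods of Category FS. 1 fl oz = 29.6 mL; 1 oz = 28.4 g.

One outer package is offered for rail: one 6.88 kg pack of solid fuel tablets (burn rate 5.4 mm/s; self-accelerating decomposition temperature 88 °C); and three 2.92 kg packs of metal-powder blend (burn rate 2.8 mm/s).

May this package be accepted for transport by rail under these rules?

Burn rate 5.4 mm/s meets the Category FS criterion (Flammable Solid), so the solid fuel tablets are Category FS.
With burn rate 2.8 mm/s (> 2.2 mm/s), the metal-powder blend falls in Category FS.
Total Category FS: 6.88 kg + (three 2.92 kg packs = 8.76 kg) = 15.64 kg.
That is within the Category FS rail limit of 25 kg.

Yes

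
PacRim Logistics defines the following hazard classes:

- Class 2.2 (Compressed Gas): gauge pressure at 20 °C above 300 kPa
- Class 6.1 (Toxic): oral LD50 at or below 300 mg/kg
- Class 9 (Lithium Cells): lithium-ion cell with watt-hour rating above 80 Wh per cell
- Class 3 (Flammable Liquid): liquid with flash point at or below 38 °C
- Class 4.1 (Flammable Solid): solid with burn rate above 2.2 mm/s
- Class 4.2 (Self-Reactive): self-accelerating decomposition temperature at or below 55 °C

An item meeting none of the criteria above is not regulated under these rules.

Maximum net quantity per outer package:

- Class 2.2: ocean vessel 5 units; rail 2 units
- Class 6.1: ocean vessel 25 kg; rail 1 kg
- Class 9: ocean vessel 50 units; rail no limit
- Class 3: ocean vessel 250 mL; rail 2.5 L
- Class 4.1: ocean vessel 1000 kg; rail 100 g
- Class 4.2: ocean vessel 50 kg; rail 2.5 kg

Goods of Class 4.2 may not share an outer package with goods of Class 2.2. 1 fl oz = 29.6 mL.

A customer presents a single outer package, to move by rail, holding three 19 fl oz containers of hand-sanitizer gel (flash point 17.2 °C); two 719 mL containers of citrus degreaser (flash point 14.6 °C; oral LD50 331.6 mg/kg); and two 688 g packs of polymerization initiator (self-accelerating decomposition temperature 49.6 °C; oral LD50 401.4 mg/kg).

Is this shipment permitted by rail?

With flash point 17.2 °C (≤ 38 °C), the hand-sanitizer gel falls in Class 3.
Citrus degreaser: flash point 14.6 °C ≤ 38 °C → Class 3 (Flammable Liquid).
The polymerization initiator has self-accelerating decomposition temperature 49.6 °C, which is ≤ 55 °C, so it is Class 4.2 (Self-Reactive).
Total Class 3: (three 19 fl oz containers = 1687.2 mL) + (two 719 mL containers = 1.438 L) = 3125.2 mL.
That exceeds the Class 3 rail limit of 2.5 L.
Class 4.2 quantity: two 688 g packs = 1.376 kg.
1.376 kg ≤ 2.5 kg (rail limit, Class 4.2) — within limit.
The segregation rule (Class 4.2 with Class 2.2) does not apply to Class 3 with Class 4.2.

No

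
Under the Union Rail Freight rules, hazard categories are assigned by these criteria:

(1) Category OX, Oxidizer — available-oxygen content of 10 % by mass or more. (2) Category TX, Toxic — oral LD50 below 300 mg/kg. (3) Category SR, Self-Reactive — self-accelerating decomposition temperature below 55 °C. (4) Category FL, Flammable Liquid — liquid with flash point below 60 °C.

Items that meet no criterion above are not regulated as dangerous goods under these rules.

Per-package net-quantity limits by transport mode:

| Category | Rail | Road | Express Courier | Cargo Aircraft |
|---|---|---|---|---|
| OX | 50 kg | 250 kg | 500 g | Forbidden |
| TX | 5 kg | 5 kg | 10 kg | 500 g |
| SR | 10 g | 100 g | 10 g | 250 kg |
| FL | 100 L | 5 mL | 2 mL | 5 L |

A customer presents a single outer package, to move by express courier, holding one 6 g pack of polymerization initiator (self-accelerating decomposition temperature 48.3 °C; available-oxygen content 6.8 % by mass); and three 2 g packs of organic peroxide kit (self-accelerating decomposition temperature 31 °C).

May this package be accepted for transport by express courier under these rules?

No

With self-accelerating decomposition temperature 48.3 °C (< 55 °C), the polymerization initiator falls in Category SR.
Self-accelerating decomposition temperature 31 °C meets the Category SR criterion (Self-Reactive), so the organic peroxide kit is Category SR.
Total Category SR: 6 g + (three 2 g packs = 6 g) = 12 g.
That exceeds the Category SR express courier limit of 10 g.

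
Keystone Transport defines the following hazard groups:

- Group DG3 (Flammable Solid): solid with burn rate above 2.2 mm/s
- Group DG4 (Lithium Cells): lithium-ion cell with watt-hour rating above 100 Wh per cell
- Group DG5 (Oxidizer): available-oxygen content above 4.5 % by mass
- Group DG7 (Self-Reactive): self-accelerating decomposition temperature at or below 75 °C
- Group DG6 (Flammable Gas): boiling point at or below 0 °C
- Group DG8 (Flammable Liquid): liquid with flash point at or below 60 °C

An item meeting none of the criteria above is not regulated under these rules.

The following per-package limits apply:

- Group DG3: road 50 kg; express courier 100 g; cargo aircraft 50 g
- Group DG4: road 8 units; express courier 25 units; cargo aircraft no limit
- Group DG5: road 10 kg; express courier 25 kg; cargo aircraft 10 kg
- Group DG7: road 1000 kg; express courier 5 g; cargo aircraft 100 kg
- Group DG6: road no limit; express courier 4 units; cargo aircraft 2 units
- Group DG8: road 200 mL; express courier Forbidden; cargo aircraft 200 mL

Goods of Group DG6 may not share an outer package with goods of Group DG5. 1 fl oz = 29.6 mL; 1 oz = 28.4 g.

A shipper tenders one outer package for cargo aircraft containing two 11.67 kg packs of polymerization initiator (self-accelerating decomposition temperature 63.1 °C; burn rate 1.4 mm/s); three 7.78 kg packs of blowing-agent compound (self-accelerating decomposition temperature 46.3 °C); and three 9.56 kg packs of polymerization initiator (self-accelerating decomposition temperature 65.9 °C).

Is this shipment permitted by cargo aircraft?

Yes

Self-accelerating decomposition temperature 63.1 °C meets the Group DG7 criterion (Self-Reactive), so the polymerization initiator is Group DG7.
Blowing-agent compound: self-accelerating decomposition temperature 46.3 °C ≤ 75 °C → Group DG7 (Self-Reactive).
Polymerization initiator: self-accelerating decomposition temperature 65.9 °C ≤ 75 °C → Group DG7 (Self-Reactive).
Total Group DG7: (two 11.67 kg packs = 23.34 kg) + (three 7.78 kg packs = 23.34 kg) + (three 9.56 kg packs = 28.68 kg) = 75.36 kg.
75.36 kg is within the cargo aircraft limit of 100 kg for Group DG7.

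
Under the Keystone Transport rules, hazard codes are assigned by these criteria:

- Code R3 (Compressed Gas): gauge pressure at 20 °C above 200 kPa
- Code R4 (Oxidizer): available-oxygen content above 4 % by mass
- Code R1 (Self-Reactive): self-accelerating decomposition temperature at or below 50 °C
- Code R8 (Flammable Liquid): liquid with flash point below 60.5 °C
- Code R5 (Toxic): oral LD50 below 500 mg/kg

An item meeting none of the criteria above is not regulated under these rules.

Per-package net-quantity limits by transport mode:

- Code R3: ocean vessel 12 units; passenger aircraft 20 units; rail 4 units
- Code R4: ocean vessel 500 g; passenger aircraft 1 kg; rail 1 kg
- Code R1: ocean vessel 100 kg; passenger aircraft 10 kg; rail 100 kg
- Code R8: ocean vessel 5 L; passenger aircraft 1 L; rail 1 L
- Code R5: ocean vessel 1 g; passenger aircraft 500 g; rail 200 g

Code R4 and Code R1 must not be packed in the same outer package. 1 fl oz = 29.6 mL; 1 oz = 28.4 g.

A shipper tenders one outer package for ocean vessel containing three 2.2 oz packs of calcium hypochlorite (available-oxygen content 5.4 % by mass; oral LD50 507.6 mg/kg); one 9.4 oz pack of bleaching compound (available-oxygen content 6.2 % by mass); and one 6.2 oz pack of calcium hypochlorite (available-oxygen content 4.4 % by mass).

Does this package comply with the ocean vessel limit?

No

Calcium hypochlorite: available-oxygen content 5.4 % by mass > 4 % by mass → Code R4 (Oxidizer).
Bleaching compound: available-oxygen content 6.2 % by mass > 4 % by mass → Code R4 (Oxidizer).
With available-oxygen content 4.4 % by mass (> 4 % by mass), the calcium hypochlorite falls in Code R4.
Code R4 net quantity: (three 2.2 oz packs = 187.44 g) + (one 9.4 oz pack = 266.96 g) + (one 6.2 oz pack = 176.08 g) = 630.48 g.
630.48 g exceeds the ocean vessel limit of 500 g for Code R4.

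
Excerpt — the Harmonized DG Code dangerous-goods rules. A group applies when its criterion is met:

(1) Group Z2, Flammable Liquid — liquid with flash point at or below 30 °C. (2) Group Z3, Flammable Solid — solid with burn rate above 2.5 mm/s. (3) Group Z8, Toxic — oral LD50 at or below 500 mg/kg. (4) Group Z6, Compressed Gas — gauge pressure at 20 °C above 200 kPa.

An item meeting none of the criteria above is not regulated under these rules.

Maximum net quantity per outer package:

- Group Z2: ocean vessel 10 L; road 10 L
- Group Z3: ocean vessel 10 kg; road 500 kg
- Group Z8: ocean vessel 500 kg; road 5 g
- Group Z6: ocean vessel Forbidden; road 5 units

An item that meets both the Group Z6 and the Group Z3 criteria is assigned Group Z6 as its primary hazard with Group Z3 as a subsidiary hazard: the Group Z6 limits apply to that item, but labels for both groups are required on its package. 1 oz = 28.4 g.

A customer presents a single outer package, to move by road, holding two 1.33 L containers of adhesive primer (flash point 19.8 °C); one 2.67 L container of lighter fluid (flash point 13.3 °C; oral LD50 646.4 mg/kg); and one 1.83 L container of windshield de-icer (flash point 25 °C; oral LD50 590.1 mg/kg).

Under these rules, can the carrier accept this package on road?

Yes

The adhesive primer has flash point 19.8 °C, which is ≤ 30 °C, so it is Group Z2 (Flammable Liquid).
Flash point 13.3 °C meets the Group Z2 criterion (Flammable Liquid), so the lighter fluid is Group Z2.
Flash point 25 °C meets the Group Z2 criterion (Flammable Liquid), so the windshield de-icer is Group Z2.
Group Z2 net quantity: (two 1.33 L containers = 2.66 L) + 2.67 L + 1.83 L = 7.16 L.
7.16 L ≤ 10 L (road limit, Group Z2) — within limit.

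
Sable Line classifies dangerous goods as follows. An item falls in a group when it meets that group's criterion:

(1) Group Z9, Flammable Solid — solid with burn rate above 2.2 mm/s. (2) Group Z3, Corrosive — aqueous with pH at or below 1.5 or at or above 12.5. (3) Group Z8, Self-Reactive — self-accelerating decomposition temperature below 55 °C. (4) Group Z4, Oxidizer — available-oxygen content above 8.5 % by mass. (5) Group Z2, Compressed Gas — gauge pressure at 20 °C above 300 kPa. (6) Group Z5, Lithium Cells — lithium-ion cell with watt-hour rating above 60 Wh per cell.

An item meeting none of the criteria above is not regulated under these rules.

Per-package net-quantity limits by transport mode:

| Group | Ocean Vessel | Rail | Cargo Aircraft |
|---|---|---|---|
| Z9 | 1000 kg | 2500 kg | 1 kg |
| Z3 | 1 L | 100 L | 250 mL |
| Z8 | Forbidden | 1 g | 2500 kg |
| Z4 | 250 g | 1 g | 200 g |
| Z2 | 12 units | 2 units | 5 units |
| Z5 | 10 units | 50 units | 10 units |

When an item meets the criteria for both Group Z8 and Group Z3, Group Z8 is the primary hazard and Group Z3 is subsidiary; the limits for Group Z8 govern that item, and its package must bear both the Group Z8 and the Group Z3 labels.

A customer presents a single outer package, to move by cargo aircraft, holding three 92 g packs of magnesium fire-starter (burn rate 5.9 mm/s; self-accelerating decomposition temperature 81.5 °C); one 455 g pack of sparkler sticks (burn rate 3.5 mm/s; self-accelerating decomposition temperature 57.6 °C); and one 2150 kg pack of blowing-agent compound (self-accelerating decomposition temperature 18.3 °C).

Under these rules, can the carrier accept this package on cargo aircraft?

Magnesium fire-starter: burn rate 5.9 mm/s > 2.2 mm/s → Group Z9 (Flammable Solid).
The sparkler sticks have burn rate 3.5 mm/s, which is > 2.2 mm/s, so they are Group Z9 (Flammable Solid).
Blowing-agent compound: self-accelerating decomposition temperature 18.3 °C < 55 °C → Group Z8 (Self-Reactive).
Group Z9 net quantity: (three 92 g packs = 276 g) + 455 g = 731 g.
731 g ≤ 1 kg (cargo aircraft limit, Group Z9) — within limit.
Group Z8 quantity: 2150 kg.
2150 kg is within the cargo aircraft limit of 2500 kg for Group Z8.
Every hazard group is within its cargo aircraft limit and no segregation rule is violated.

Yes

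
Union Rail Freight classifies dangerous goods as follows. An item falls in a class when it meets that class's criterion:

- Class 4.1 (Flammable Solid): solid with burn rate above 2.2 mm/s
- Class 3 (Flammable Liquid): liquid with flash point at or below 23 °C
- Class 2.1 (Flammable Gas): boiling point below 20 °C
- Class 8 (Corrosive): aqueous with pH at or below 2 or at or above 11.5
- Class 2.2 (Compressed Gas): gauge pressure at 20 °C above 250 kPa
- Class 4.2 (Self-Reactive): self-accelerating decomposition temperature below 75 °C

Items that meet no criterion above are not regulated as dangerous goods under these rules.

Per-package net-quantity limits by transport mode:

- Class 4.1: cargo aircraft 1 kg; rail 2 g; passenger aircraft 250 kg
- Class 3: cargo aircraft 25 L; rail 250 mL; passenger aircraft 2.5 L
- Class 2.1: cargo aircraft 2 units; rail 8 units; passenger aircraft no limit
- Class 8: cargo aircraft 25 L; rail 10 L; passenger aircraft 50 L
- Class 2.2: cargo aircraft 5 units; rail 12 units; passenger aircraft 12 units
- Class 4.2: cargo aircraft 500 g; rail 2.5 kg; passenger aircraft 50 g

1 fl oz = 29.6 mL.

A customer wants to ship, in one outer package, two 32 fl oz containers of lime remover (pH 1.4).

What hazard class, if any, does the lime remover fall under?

pH 1.4 meets the Class 8 criterion (Corrosive), so the lime remover is Class 8.

Class 8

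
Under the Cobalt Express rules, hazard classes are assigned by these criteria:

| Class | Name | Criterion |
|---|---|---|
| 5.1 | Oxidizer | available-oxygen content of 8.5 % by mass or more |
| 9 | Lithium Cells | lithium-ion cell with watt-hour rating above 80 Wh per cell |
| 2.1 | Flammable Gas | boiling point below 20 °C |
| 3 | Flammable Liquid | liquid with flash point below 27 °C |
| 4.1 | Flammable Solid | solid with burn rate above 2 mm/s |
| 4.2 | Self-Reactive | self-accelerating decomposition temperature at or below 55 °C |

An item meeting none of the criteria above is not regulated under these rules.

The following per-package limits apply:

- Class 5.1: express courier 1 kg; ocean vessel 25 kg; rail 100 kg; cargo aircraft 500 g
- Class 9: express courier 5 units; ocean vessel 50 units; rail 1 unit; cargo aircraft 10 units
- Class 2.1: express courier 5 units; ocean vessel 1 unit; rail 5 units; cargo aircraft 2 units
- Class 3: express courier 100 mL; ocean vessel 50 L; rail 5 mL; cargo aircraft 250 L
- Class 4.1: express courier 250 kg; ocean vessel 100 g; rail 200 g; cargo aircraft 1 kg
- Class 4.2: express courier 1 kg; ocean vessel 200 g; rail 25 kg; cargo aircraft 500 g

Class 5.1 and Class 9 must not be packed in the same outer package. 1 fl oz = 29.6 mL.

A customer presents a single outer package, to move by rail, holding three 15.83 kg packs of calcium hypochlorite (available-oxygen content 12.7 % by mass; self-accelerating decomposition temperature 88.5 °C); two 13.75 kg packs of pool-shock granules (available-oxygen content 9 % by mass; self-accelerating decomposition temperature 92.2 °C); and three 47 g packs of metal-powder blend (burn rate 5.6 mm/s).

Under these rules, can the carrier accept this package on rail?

Yes

The calcium hypochlorite has available-oxygen content 12.7 % by mass, which is ≥ 8.5 % by mass, so it is Class 5.1 (Oxidizer).
Available-oxygen content 9 % by mass meets the Class 5.1 criterion (Oxidizer), so the pool-shock granules are Class 5.1.
Burn rate 5.6 mm/s meets the Class 4.1 criterion (Flammable Solid), so the metal-powder blend is Class 4.1.
Total Class 5.1: (three 15.83 kg packs = 47.49 kg) + (two 13.75 kg packs = 27.5 kg) = 74.99 kg.
That is within the Class 5.1 rail limit of 100 kg.
Class 4.1 quantity: three 47 g packs = 141 g.
That is within the Class 4.1 rail limit of 200 g.
The segregation rule (Class 5.1 with Class 9) does not apply to Class 5.1 with Class 4.1.
Every hazard class is within its rail limit and no segregation rule is violated.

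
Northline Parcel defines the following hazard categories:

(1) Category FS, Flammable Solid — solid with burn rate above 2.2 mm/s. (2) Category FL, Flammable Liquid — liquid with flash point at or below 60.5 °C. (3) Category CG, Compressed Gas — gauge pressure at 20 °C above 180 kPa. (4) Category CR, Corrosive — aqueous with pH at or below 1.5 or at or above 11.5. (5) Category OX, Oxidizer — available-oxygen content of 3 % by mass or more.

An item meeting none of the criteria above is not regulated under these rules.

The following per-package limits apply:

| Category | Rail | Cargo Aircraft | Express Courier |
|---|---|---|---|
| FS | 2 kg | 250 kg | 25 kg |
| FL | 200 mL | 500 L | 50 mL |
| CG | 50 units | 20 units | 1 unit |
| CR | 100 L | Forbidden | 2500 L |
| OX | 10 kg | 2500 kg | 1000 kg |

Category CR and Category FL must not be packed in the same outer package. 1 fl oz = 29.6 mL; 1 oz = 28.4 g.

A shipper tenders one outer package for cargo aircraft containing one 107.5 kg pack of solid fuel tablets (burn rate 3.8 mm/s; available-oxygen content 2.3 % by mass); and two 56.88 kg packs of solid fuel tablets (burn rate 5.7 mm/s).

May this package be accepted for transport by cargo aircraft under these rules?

Yes

With burn rate 3.8 mm/s (> 2.2 mm/s), the solid fuel tablets fall in Category FS.
The solid fuel tablets have burn rate 5.7 mm/s, which is > 2.2 mm/s, so they are Category FS (Flammable Solid).
Total Category FS: 107.5 kg + (two 56.88 kg packs = 113.76 kg) = 221.26 kg.
That is within the Category FS cargo aircraft limit of 250 kg.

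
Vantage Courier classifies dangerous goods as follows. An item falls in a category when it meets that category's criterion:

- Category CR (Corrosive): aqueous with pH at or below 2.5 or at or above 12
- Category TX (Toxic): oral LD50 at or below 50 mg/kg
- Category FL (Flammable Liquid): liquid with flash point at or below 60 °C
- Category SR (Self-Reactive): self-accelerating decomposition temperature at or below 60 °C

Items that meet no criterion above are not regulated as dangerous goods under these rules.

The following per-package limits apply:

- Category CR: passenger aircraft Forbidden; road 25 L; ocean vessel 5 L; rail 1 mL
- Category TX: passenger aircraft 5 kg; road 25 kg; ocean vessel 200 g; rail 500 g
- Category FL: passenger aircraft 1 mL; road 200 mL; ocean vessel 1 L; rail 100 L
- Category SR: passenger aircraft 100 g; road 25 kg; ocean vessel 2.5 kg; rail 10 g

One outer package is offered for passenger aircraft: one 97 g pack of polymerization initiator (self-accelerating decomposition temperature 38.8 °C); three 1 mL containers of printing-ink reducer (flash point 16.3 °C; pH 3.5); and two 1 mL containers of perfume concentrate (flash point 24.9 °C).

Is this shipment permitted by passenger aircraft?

No

Self-accelerating decomposition temperature 38.8 °C meets the Category SR criterion (Self-Reactive), so the polymerization initiator is Category SR.
Flash point 16.3 °C meets the Category FL criterion (Flammable Liquid), so the printing-ink reducer is Category FL.
The perfume concentrate has flash point 24.9 °C, which is ≤ 60 °C, so it is Category FL (Flammable Liquid).
Total Category FL: (three 1 mL containers = 3 mL) + (two 1 mL containers = 2 mL) = 5 mL.
That exceeds the Category FL passenger aircraft limit of 1 mL.
Category SR quantity: 97 g.
That is within the Category SR passenger aircraft limit of 100 g.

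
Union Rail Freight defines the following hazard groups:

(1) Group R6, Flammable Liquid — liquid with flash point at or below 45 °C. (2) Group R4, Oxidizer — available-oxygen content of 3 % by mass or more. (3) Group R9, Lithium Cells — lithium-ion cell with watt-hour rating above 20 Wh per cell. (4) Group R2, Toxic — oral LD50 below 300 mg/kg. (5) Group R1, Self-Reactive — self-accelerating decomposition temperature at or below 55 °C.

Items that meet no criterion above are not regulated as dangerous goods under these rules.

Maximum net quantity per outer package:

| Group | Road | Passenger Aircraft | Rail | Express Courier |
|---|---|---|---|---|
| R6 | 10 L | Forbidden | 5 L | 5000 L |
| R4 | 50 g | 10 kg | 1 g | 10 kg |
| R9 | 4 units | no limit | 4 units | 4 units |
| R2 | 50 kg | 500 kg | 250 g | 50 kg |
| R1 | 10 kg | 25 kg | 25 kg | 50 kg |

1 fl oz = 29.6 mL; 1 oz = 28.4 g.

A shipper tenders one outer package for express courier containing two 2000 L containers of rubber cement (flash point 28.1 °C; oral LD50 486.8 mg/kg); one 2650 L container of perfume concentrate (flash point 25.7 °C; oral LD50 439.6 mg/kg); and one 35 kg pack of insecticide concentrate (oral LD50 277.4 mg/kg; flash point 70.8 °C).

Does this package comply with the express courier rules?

With flash point 28.1 °C (≤ 45 °C), the rubber cement falls in Group R6.
The perfume concentrate has flash point 25.7 °C, which is ≤ 45 °C, so it is Group R6 (Flammable Liquid).
Oral LD50 277.4 mg/kg meets the Group R2 criterion (Toxic), so the insecticide concentrate is Group R2.
Group R6 net quantity: (two 2000 L containers = 4000 L) + 2650 L = 6650 L.
6650 L > 5000 L (express courier limit, Group R6) — over the limit.
Group R2 quantity: 35 kg.
35 kg is within the express courier limit of 50 kg for Group R2.

No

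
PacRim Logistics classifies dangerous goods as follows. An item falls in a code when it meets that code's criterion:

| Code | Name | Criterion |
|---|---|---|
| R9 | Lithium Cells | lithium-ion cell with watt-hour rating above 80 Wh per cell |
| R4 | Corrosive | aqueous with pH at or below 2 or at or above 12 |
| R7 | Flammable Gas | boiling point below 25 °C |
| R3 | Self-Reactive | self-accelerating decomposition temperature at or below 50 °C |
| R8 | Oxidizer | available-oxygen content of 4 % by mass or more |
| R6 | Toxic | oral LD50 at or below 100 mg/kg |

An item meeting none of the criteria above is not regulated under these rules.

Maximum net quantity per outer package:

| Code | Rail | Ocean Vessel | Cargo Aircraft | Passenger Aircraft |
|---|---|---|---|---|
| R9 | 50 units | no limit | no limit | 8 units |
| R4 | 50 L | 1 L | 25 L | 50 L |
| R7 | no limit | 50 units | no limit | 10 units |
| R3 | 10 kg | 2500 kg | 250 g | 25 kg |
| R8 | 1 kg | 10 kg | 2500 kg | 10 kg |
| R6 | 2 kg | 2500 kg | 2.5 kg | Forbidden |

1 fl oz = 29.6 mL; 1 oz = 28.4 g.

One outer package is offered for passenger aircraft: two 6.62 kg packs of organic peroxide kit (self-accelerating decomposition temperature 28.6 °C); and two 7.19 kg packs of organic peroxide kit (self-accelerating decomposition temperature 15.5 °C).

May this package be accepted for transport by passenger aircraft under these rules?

With self-accelerating decomposition temperature 28.6 °C (≤ 50 °C), the organic peroxide kit falls in Code R3.
Self-accelerating decomposition temperature 15.5 °C meets the Code R3 criterion (Self-Reactive), so the organic peroxide kit is Code R3.
Total Code R3: (two 6.62 kg packs = 13.24 kg) + (two 7.19 kg packs = 14.38 kg) = 27.62 kg.
27.62 kg exceeds the passenger aircraft limit of 25 kg for Code R3.

No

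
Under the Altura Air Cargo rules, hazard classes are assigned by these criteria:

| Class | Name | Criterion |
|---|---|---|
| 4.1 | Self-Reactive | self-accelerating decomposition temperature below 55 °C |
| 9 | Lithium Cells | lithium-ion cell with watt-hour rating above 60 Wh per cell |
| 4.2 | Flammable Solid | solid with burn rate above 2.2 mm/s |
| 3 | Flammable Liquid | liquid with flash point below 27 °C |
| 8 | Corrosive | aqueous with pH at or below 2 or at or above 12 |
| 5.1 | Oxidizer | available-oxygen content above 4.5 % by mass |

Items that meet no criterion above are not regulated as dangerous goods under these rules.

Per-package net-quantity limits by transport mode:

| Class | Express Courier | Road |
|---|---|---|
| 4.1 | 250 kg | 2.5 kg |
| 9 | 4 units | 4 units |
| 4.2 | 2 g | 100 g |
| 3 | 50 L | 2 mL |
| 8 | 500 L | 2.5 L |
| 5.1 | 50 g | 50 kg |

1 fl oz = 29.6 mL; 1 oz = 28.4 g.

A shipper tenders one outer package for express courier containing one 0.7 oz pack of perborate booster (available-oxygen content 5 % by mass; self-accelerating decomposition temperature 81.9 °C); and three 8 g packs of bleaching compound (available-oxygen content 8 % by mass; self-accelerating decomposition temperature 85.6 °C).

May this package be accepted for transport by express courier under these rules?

The perborate booster has available-oxygen content 5 % by mass, which is > 4.5 % by mass, so it is Class 5.1 (Oxidizer).
Available-oxygen content 8 % by mass meets the Class 5.1 criterion (Oxidizer), so the bleaching compound is Class 5.1.
Class 5.1 net quantity: (one 0.7 oz pack = 19.88 g) + (three 8 g packs = 24 g) = 43.88 g.
43.88 g ≤ 50 g (express courier limit, Class 5.1) — within limit.

Yes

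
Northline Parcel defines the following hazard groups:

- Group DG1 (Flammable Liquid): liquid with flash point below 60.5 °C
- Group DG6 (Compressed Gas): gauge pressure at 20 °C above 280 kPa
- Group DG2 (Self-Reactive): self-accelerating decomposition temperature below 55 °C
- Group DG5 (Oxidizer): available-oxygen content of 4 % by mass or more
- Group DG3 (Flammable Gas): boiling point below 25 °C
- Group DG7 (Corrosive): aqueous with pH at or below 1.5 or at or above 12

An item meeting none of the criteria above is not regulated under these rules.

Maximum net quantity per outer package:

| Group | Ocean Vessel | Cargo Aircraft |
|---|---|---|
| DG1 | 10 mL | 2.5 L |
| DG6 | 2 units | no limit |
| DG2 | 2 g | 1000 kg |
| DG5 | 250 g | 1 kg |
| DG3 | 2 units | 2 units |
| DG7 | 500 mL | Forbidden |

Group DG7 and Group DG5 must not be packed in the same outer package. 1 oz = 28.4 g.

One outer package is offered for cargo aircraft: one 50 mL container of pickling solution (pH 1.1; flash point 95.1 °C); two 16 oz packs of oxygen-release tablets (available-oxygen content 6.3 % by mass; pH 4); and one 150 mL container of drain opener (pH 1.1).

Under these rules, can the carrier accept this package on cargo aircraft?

The pickling solution has pH 1.1, which is ≤ 1.5, so it is Group DG7 (Corrosive).
Oxygen-release tablets: available-oxygen content 6.3 % by mass ≥ 4 % by mass → Group DG5 (Oxidizer).
Drain opener: pH 1.1 ≤ 1.5 → Group DG7 (Corrosive).
Total Group DG7: 50 mL + 150 mL = 200 mL.
By cargo aircraft, Group DG7 is Forbidden regardless of quantity.
Group DG5 quantity: two 16 oz packs = 908.8 g.
That is within the Group DG5 cargo aircraft limit of 1 kg.
Group DG7 and Group DG5 may not share an outer package.

No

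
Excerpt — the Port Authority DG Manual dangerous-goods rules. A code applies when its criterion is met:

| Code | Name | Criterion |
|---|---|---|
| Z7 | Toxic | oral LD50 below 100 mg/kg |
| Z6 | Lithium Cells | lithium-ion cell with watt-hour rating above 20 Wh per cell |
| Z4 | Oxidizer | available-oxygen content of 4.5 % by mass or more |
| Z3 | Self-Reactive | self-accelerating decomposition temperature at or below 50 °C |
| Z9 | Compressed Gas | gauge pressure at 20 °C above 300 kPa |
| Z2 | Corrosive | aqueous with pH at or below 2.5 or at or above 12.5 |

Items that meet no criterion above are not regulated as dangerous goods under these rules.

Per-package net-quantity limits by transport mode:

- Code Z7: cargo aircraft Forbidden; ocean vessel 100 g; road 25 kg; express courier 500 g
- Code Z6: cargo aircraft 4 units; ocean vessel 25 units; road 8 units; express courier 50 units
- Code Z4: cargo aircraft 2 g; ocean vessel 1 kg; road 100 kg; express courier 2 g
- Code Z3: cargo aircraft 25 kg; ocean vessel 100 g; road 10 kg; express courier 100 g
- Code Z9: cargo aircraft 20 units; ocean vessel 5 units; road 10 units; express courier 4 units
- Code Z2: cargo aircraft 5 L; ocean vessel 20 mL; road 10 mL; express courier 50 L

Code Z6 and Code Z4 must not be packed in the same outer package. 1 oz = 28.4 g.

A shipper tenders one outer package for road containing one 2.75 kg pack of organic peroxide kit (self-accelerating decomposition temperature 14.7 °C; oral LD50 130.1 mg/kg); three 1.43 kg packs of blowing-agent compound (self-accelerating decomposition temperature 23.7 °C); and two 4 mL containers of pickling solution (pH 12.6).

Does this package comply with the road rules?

Organic peroxide kit: self-accelerating decomposition temperature 14.7 °C ≤ 50 °C → Code Z3 (Self-Reactive).
With self-accelerating decomposition temperature 23.7 °C (≤ 50 °C), the blowing-agent compound falls in Code Z3.
The pickling solution has pH 12.6, which is ≥ 12.5, so it is Code Z2 (Corrosive).
Code Z3 net quantity: 2.75 kg + (three 1.43 kg packs = 4.29 kg) = 7.04 kg.
7.04 kg ≤ 10 kg (road limit, Code Z3) — within limit.
Code Z2 quantity: two 4 mL containers = 8 mL.
That is within the Code Z2 road limit of 10 mL.
The segregation rule (Code Z6 with Code Z4) does not apply to Code Z3 with Code Z2.
Every hazard code is within its road limit and no segregation rule is violated.

Yes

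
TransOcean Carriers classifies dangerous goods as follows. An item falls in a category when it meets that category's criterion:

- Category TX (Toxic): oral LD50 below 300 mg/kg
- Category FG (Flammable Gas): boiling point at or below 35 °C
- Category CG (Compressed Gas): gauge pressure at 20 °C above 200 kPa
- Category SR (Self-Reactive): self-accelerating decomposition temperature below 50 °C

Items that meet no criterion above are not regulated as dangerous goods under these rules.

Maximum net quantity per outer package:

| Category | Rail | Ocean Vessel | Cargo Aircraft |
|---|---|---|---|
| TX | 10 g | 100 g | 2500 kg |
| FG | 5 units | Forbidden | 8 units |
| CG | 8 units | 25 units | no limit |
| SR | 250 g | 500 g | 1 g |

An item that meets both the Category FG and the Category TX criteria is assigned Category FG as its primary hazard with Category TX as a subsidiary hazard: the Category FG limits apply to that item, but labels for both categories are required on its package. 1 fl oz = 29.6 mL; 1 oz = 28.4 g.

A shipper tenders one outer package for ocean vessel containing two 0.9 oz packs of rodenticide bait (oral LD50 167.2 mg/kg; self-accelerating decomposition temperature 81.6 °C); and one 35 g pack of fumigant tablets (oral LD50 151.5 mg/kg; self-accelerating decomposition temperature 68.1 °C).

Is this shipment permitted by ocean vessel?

Yes

The rodenticide bait has oral LD50 167.2 mg/kg, which is < 300 mg/kg, so it is Category TX (Toxic).
The fumigant tablets have oral LD50 151.5 mg/kg, which is < 300 mg/kg, so they are Category TX (Toxic).
Category TX net quantity: (two 0.9 oz packs = 51.12 g) + 35 g = 86.12 g.
86.12 g ≤ 100 g (ocean vessel limit, Category TX) — within limit.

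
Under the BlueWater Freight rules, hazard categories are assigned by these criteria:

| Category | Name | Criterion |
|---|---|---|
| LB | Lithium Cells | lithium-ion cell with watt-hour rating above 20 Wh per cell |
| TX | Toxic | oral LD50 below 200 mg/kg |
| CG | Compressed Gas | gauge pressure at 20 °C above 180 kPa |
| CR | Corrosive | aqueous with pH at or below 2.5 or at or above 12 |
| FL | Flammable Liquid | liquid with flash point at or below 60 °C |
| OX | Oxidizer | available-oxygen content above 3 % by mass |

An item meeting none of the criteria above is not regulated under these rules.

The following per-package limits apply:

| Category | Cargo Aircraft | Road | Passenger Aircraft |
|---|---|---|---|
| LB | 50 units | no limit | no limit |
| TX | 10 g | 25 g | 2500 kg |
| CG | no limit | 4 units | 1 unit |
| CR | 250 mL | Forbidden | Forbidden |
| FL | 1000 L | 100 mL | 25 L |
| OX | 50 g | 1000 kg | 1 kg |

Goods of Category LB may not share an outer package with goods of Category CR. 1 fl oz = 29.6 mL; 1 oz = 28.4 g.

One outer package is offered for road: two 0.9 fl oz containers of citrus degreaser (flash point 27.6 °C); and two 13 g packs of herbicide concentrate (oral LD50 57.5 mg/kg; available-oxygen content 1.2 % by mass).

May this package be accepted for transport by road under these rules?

No

With flash point 27.6 °C (≤ 60 °C), the citrus degreaser falls in Category FL.
Oral LD50 57.5 mg/kg meets the Category TX criterion (Toxic), so the herbicide concentrate is Category TX.
Category TX quantity: two 13 g packs = 26 g.
26 g exceeds the road limit of 25 g for Category TX.
Category FL quantity: two 0.9 fl oz containers = 53.28 mL.
That is within the Category FL road limit of 100 mL.
The segregation rule (Category LB with Category CR) does not apply to Category TX with Category FL.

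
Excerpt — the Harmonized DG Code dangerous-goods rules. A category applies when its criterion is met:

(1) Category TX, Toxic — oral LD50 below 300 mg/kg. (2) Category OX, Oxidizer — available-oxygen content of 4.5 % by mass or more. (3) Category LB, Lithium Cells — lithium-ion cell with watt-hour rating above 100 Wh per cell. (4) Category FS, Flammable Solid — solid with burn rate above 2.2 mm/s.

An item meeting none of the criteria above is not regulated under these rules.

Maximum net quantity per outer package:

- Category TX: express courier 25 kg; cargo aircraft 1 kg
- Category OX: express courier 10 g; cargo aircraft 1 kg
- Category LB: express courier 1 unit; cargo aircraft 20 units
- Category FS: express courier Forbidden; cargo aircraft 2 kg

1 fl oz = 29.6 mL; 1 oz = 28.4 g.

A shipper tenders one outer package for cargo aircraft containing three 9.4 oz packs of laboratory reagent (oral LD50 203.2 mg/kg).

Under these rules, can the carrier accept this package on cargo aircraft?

Yes

With oral LD50 203.2 mg/kg (< 300 mg/kg), the laboratory reagent falls in Category TX.
Category TX quantity: three 9.4 oz packs = 800.88 g.
800.88 g ≤ 1 kg (cargo aircraft limit, Category TX) — within limit.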